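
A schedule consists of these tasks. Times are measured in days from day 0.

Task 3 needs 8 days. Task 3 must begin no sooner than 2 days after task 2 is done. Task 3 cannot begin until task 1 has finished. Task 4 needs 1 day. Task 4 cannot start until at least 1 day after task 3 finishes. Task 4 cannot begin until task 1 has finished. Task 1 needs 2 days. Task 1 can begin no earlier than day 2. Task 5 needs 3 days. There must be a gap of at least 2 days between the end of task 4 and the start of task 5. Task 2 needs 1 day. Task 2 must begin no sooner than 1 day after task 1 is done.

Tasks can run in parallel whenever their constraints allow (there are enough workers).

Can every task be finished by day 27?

Yes

After its own release at day 2, task 1 can start at day 2 and finishes at day 4.
After task 1 (finishes day 4, plus 1-day gap → day 5), task 2 can start at day 5 and finishes at day 6.
Task 3 cannot start until task 2 (finishes day 6, plus 2-day gap → day 8); task 1 (finishes day 4). The controlling bound is day 8, so task 3 finishes at 8 + 8 = day 16.
For task 4: task 3 (finishes day 16, plus 1-day gap → day 17); task 1 (finishes day 4). Taking the maximum gives a start of day 17, and it finishes at 17 + 1 = day 18.
Task 5 waits on task 4 (finishes day 18, plus 2-day gap → day 20), so it starts at day 20 and finishes at 20 + 3 = day 23.
Every task is finished by day 23, which is no later than the deadline of 27, so the schedule is feasible.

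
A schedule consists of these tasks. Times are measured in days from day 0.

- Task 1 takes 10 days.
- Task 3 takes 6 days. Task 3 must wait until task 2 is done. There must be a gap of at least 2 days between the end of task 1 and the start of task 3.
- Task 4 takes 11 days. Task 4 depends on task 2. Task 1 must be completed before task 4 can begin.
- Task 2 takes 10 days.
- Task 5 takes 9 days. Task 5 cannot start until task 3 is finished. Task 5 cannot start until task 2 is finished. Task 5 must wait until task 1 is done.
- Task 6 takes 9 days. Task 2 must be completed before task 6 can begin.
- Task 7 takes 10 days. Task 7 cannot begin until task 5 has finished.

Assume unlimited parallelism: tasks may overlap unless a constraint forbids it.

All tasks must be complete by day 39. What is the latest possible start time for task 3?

14

Task 7 must finish by day 39; it takes 10 days, so it must start by 39 − 10 = day 29.
Task 5 must finish before task 7 (must start by day 29). With a 9-day duration, task 5 must start by 29 − 9 = day 20.
Task 3 has to be done before task 5 (must start by day 20). That means finishing by day 20, i.e. starting by 20 − 6 = day 14.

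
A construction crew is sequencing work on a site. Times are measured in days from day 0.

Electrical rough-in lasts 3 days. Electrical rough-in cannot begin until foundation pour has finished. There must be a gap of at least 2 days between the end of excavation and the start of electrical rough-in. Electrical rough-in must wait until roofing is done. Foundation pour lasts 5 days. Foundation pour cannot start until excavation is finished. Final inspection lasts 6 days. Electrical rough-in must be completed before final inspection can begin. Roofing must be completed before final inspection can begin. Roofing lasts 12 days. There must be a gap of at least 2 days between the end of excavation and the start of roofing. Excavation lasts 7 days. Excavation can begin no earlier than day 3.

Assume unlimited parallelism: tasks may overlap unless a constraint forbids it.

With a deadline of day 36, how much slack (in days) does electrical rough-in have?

3

Excavation cannot begin until its own release at day 3. It runs from day 3 to 3 + 7 = day 10.
Roofing cannot begin until excavation (finishes day 10, plus 2-day gap → day 12). It runs from day 12 to 12 + 12 = day 24.
After excavation (finishes day 10), foundation pour can start at day 10 and finishes at day 15.
Electrical rough-in cannot start until foundation pour (finishes day 15); excavation (finishes day 10, plus 2-day gap → day 12); roofing (finishes day 24). The controlling bound is day 24, so electrical rough-in finishes at 24 + 3 = day 27.

Working backward from the deadline:
To finish by day 36, final inspection (duration 6) must start no later than day 30.
Electrical rough-in feeds into final inspection (must start by day 30); so electrical rough-in must finish by day 30 and therefore start by day 27.
So electrical rough-in can start as early as day 24 and as late as day 27, giving 27 − 24 = 3 days of slack.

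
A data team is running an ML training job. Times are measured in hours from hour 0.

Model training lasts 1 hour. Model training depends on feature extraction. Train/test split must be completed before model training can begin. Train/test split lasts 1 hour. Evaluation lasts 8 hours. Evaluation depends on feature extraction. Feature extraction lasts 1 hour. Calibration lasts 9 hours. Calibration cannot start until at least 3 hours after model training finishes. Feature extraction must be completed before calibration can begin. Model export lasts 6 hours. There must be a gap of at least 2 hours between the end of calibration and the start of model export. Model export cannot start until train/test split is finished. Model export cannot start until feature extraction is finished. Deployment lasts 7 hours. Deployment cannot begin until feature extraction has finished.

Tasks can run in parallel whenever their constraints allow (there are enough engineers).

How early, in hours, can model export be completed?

22

Train/test split has no prerequisites, so it starts at hour 0 and finishes at hour 1.
Nothing blocks feature extraction, so it runs from hour 0 to hour 1.
For model training: feature extraction (finishes hour 1); train/test split (finishes hour 1). Taking the maximum gives a start of hour 1, and it finishes at 1 + 1 = hour 2.
Calibration cannot start until model training (finishes hour 2, plus 3-hour gap → hour 5); feature extraction (finishes hour 1). The controlling bound is hour 5, so calibration finishes at 5 + 9 = hour 14.
Model export needs all of calibration (finishes hour 14, plus 2-hour gap → hour 16); train/test split (finishes hour 1); feature extraction (finishes hour 1). That puts its earliest start at hour 16; it finishes at 16 + 6 = hour 22.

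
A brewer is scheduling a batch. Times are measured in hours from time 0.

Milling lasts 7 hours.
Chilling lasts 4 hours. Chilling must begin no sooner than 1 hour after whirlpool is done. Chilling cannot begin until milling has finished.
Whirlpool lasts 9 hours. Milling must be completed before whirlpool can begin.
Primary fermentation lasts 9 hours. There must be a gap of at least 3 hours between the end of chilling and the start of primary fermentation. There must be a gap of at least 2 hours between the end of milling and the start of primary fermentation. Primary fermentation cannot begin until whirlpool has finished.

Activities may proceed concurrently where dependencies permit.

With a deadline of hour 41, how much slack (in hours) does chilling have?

Nothing blocks milling, so it runs from hour 0 to hour 7.
Whirlpool cannot begin until milling (finishes hour 7). It runs from hour 7 to 7 + 9 = hour 16.
Chilling has to wait for whirlpool (finishes hour 16, plus 1-hour gap → hour 17); milling (finishes hour 7). The latest of these is hour 17, so chilling runs hour 17 to 17 + 4 = hour 21.

Working backward from the deadline:
Nothing follows primary fermentation; the deadline of hour 41 is its only limit. It must start by 41 − 9 = hour 32.
Chilling has to be done before primary fermentation (must start by hour 32, minus 3-hour gap → hour 29). That means finishing by hour 29, i.e. starting by 29 − 4 = hour 25.
So chilling can start as early as hour 17 and as late as hour 25, giving 25 − 17 = 8 hours of slack.

8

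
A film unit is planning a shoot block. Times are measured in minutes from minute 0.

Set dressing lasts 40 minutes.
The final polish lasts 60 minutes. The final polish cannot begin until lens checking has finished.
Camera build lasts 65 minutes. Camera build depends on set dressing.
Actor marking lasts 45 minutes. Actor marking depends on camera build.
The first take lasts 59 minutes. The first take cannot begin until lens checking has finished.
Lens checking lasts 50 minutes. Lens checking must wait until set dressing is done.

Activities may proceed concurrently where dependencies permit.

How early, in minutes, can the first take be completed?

149

Set dressing has no prerequisites, so it starts at minute 0 and finishes at minute 40.
After set dressing (finishes minute 40), lens checking can start at minute 40 and finishes at minute 90.
After lens checking (finishes minute 90), the first take can start at minute 90 and finishes at minute 149.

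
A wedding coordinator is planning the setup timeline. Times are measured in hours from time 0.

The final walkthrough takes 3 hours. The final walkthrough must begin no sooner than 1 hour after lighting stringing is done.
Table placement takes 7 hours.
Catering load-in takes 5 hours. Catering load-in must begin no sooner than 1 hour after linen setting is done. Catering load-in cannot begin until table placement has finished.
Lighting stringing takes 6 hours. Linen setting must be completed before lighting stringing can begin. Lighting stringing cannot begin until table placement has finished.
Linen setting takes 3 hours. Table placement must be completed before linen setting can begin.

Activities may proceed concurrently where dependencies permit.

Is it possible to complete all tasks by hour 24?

Nothing blocks table placement, so it runs from hour 0 to hour 7.
Linen setting cannot begin until table placement (finishes hour 7). It runs from hour 7 to 7 + 3 = hour 10.
Catering load-in needs all of linen setting (finishes hour 10, plus 1-hour gap → hour 11); table placement (finishes hour 7). That puts its earliest start at hour 11; it finishes at 11 + 5 = hour 16.
Lighting stringing needs all of linen setting (finishes hour 10); table placement (finishes hour 7). That puts its earliest start at hour 10; it finishes at 10 + 6 = hour 16.
The final walkthrough waits on lighting stringing (finishes hour 16, plus 1-hour gap → hour 17), so it starts at hour 17 and finishes at 17 + 3 = hour 20.
Every task is finished by hour 20, which is no later than the deadline of 24, so the schedule is feasible.

Yes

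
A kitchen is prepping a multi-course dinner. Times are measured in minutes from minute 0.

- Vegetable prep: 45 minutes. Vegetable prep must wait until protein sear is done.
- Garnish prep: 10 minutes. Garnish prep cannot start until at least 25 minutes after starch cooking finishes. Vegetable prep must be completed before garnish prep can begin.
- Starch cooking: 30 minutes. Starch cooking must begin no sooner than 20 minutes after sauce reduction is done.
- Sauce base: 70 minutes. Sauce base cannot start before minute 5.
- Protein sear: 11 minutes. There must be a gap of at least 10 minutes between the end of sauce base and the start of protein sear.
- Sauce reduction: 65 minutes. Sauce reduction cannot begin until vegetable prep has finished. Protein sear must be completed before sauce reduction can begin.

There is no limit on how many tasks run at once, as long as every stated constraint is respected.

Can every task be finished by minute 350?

Sauce base waits on its own release at minute 5, so it starts at minute 5 and finishes at 5 + 70 = minute 75.
After sauce base (finishes minute 75, plus 10-minute gap → minute 85), protein sear can start at minute 85 and finishes at minute 96.
Vegetable prep waits on protein sear (finishes minute 96), so it starts at minute 96 and finishes at 96 + 45 = minute 141.
For sauce reduction: vegetable prep (finishes minute 141); protein sear (finishes minute 96). Taking the maximum gives a start of minute 141, and it finishes at 141 + 65 = minute 206.
After sauce reduction (finishes minute 206, plus 20-minute gap → minute 226), starch cooking can start at minute 226 and finishes at minute 256.
For garnish prep: starch cooking (finishes minute 256, plus 25-minute gap → minute 281); vegetable prep (finishes minute 141). Taking the maximum gives a start of minute 281, and it finishes at 281 + 10 = minute 291.
Every task is finished by minute 291, which is no later than the deadline of 350, so the schedule is feasible.

Yes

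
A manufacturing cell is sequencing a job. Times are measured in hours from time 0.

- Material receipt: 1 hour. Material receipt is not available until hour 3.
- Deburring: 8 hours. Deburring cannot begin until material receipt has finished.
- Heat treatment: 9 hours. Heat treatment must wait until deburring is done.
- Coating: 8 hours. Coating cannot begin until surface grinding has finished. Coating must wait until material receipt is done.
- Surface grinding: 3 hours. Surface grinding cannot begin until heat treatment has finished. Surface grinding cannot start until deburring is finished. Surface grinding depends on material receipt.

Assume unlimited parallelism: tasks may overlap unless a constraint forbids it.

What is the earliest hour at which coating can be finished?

32

Material receipt waits on its own release at hour 3, so it starts at hour 3 and finishes at 3 + 1 = hour 4.
Deburring waits on material receipt (finishes hour 4), so it starts at hour 4 and finishes at 4 + 8 = hour 12.
Heat treatment waits on deburring (finishes hour 12), so it starts at hour 12 and finishes at 12 + 9 = hour 21.
Surface grinding needs all of heat treatment (finishes hour 21); deburring (finishes hour 12); material receipt (finishes hour 4). That puts its earliest start at hour 21; it finishes at 21 + 3 = hour 24.
Coating needs all of surface grinding (finishes hour 24); material receipt (finishes hour 4). That puts its earliest start at hour 24; it finishes at 24 + 8 = hour 32.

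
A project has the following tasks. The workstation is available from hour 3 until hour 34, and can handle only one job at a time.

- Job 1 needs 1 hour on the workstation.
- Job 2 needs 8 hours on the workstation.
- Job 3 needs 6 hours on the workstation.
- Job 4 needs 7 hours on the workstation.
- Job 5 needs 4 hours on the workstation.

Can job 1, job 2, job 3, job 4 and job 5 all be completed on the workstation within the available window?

The workstation window is 34 − 3 = 31 hours.
Running back to back, the jobs need 1 + 8 + 6 + 7 + 4 = 26 hours on the workstation.
Since 26 ≤ 31, they fit within the window.

Yes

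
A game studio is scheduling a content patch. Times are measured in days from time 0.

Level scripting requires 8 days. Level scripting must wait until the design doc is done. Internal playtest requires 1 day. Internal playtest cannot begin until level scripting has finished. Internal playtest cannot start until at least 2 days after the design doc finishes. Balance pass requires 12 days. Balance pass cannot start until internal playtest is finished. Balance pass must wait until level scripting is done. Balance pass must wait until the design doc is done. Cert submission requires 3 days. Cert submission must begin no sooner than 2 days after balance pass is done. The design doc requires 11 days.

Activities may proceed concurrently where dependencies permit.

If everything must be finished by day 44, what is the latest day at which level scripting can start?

18

Cert submission has no dependents, so it just needs to finish by day 44. Starting by 44 − 3 = day 41 achieves that.
Balance pass has to be done before cert submission (must start by day 41, minus 2-day gap → day 39). That means finishing by day 39, i.e. starting by 39 − 12 = day 27.
Internal playtest has to be done before balance pass (must start by day 27). That means finishing by day 27, i.e. starting by 27 − 1 = day 26.
Level scripting has several dependents: internal playtest (must start by day 26); balance pass (must start by day 27). The earliest of those limits is day 26, so level scripting must start by 26 − 8 = day 18.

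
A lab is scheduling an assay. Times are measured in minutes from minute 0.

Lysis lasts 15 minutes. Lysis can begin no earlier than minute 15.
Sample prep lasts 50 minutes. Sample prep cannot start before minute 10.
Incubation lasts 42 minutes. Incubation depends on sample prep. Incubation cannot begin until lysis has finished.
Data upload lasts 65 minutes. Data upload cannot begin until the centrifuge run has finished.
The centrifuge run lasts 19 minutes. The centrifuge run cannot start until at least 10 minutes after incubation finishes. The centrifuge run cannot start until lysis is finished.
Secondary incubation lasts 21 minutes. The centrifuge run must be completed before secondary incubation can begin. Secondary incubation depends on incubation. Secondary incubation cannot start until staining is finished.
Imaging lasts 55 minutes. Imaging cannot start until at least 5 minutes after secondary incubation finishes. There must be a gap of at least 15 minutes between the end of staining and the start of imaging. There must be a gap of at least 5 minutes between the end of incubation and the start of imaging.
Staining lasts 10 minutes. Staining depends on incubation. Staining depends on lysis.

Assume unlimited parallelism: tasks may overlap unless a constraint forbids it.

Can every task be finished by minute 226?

Yes

After its own release at minute 15, lysis can start at minute 15 and finishes at minute 30.
Sample prep cannot begin until its own release at minute 10. It runs from minute 10 to 10 + 50 = minute 60.
Incubation needs all of sample prep (finishes minute 60); lysis (finishes minute 30). That puts its earliest start at minute 60; it finishes at 60 + 42 = minute 102.
Staining cannot start until incubation (finishes minute 102); lysis (finishes minute 30). The controlling bound is minute 102, so staining finishes at 102 + 10 = minute 112.
For the centrifuge run: incubation (finishes minute 102, plus 10-minute gap → minute 112); lysis (finishes minute 30). Taking the maximum gives a start of minute 112, and it finishes at 112 + 19 = minute 131.
Data upload waits on the centrifuge run (finishes minute 131), so it starts at minute 131 and finishes at 131 + 65 = minute 196.
Secondary incubation has to wait for the centrifuge run (finishes minute 131); incubation (finishes minute 102); staining (finishes minute 112). The latest of these is minute 131, so secondary incubation runs minute 131 to 131 + 21 = minute 152.
Imaging cannot start until secondary incubation (finishes minute 152, plus 5-minute gap → minute 157); staining (finishes minute 112, plus 15-minute gap → minute 127); incubation (finishes minute 102, plus 5-minute gap → minute 107). The controlling bound is minute 157, so imaging finishes at 157 + 55 = minute 212.
Every task is finished by minute 212, which is no later than the deadline of 226, so the schedule is feasible.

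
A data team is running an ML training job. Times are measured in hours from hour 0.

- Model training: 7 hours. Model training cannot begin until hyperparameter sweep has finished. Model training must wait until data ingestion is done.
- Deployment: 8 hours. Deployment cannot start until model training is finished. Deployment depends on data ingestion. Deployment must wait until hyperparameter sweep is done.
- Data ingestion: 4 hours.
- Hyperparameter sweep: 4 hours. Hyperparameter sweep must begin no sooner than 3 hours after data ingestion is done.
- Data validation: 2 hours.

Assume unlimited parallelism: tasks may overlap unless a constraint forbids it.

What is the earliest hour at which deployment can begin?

Nothing blocks data ingestion, so it runs from hour 0 to hour 4.
After data ingestion (finishes hour 4, plus 3-hour gap → hour 7), hyperparameter sweep can start at hour 7 and finishes at hour 11.
Model training cannot start until hyperparameter sweep (finishes hour 11); data ingestion (finishes hour 4). The controlling bound is hour 11, so model training finishes at 11 + 7 = hour 18.
Deployment waits on model training (finishes hour 18); data ingestion (finishes hour 4); hyperparameter sweep (finishes hour 11). The latest of these is hour 18, which is the earliest deployment can start.

18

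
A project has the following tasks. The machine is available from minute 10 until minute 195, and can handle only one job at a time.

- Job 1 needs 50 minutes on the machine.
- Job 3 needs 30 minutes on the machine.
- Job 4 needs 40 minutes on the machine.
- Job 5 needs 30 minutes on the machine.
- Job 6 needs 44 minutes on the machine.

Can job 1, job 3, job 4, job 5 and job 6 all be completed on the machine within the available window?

No

The machine window is 195 − 10 = 185 minutes.
Running back to back, the jobs need 50 + 30 + 40 + 30 + 44 = 194 minutes on the machine.
Since 194 > 185, they cannot all fit.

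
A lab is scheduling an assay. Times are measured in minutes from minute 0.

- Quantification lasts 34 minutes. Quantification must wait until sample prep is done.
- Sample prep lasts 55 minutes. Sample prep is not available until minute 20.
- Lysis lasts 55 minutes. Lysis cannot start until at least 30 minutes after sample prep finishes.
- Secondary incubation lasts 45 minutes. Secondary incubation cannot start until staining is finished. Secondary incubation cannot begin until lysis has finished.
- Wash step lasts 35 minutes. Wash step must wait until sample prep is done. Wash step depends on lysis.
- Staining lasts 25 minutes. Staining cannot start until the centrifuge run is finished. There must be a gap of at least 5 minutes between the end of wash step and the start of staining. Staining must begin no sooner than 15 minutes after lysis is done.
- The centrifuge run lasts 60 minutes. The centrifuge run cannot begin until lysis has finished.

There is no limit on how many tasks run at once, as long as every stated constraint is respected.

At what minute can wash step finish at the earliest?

195

Sample prep waits on its own release at minute 20, so it starts at minute 20 and finishes at 20 + 55 = minute 75.
Lysis cannot begin until sample prep (finishes minute 75, plus 30-minute gap → minute 105). It runs from minute 105 to 105 + 55 = minute 160.
Wash step has to wait for sample prep (finishes minute 75); lysis (finishes minute 160). The latest of these is minute 160, so wash step runs minute 160 to 160 + 35 = minute 195.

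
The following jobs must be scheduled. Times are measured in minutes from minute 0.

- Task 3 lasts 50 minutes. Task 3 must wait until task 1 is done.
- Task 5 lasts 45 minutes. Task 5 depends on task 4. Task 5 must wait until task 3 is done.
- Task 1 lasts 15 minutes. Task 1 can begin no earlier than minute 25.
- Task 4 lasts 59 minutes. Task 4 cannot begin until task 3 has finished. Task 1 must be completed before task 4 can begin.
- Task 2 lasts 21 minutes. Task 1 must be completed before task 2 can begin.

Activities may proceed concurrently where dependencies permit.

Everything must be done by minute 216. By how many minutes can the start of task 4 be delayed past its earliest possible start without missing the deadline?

22

After its own release at minute 25, task 1 can start at minute 25 and finishes at minute 40.
Task 3 cannot begin until task 1 (finishes minute 40). It runs from minute 40 to 40 + 50 = minute 90.
Task 4 needs all of task 3 (finishes minute 90); task 1 (finishes minute 40). That puts its earliest start at minute 90; it finishes at 90 + 59 = minute 149.

Working backward from the deadline:
Task 5 must finish by minute 216; it takes 45 minutes, so it must start by 216 − 45 = minute 171.
Task 4 must finish before task 5 (must start by minute 171). With a 59-minute duration, task 4 must start by 171 − 59 = minute 112.
So task 4 can start as early as minute 90 and as late as minute 112, giving 112 − 90 = 22 minutes of slack.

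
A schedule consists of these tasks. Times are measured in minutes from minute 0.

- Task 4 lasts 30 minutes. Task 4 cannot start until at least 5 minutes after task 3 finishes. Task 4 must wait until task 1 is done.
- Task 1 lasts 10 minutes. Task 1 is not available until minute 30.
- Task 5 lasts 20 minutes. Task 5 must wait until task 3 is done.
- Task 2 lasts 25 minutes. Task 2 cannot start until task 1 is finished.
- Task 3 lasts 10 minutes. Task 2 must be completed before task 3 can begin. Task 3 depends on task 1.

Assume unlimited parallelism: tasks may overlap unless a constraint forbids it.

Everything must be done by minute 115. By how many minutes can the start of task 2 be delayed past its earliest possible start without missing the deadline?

After its own release at minute 30, task 1 can start at minute 30 and finishes at minute 40.
Task 2 waits on task 1 (finishes minute 40), so it starts at minute 40 and finishes at 40 + 25 = minute 65.

Working backward from the deadline:
Task 4 must finish by minute 115; it takes 30 minutes, so it must start by 115 − 30 = minute 85.
Task 5 must finish by minute 115; it takes 20 minutes, so it must start by 115 − 20 = minute 95.
Task 3 must finish in time for task 4 (must start by minute 85, minus 5-minute gap → minute 80); task 5 (must start by minute 95). The tightest is minute 80, so task 3 must start by 80 − 10 = minute 70.
Since task 3 (must start by minute 70) depends on it, task 2 must finish by minute 70. Backing off its 25-minute duration gives a latest start of minute 45.
So task 2 can start as early as minute 40 and as late as minute 45, giving 45 − 40 = 5 minutes of slack.

5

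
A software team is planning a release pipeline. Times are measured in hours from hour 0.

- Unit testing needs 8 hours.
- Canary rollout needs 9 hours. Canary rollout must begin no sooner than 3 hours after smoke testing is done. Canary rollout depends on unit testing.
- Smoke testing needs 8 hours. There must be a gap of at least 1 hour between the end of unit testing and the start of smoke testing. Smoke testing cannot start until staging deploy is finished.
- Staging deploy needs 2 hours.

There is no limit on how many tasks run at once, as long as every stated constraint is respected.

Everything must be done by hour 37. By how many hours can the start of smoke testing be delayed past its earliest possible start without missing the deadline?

8

Staging deploy can start immediately at hour 0; it finishes at hour 2.
Unit testing has no prerequisites, so it starts at hour 0 and finishes at hour 8.
Smoke testing needs all of unit testing (finishes hour 8, plus 1-hour gap → hour 9); staging deploy (finishes hour 2). That puts its earliest start at hour 9; it finishes at 9 + 8 = hour 17.

Working backward from the deadline:
Nothing follows canary rollout; the deadline of hour 37 is its only limit. It must start by 37 − 9 = hour 28.
Smoke testing feeds into canary rollout (must start by hour 28, minus 3-hour gap → hour 25); so smoke testing must finish by hour 25 and therefore start by hour 17.
So smoke testing can start as early as hour 9 and as late as hour 17, giving 17 − 9 = 8 hours of slack.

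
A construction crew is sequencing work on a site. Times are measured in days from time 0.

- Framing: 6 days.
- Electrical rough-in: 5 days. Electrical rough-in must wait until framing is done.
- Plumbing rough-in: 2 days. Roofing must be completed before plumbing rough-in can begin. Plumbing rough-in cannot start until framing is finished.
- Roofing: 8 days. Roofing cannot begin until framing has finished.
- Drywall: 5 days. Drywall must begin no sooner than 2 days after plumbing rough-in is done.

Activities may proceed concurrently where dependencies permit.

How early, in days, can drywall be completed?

23

Nothing blocks framing, so it runs from day 0 to day 6.
After framing (finishes day 6), roofing can start at day 6 and finishes at day 14.
Plumbing rough-in has to wait for roofing (finishes day 14); framing (finishes day 6). The latest of these is day 14, so plumbing rough-in runs day 14 to 14 + 2 = day 16.
Drywall cannot begin until plumbing rough-in (finishes day 16, plus 2-day gap → day 18). It runs from day 18 to 18 + 5 = day 23.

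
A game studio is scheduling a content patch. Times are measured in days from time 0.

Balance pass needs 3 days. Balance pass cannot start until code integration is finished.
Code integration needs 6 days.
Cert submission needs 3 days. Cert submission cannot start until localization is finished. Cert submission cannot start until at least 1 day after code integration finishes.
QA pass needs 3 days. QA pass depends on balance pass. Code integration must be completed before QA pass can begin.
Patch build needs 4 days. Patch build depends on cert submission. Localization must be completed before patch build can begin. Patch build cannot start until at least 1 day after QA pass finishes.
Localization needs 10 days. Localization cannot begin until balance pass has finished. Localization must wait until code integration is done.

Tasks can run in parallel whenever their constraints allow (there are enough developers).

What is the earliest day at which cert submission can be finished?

Nothing blocks code integration, so it runs from day 0 to day 6.
Balance pass cannot begin until code integration (finishes day 6). It runs from day 6 to 6 + 3 = day 9.
Localization needs all of balance pass (finishes day 9); code integration (finishes day 6). That puts its earliest start at day 9; it finishes at 9 + 10 = day 19.
Cert submission cannot start until localization (finishes day 19); code integration (finishes day 6, plus 1-day gap → day 7). The controlling bound is day 19, so cert submission finishes at 19 + 3 = day 22.

22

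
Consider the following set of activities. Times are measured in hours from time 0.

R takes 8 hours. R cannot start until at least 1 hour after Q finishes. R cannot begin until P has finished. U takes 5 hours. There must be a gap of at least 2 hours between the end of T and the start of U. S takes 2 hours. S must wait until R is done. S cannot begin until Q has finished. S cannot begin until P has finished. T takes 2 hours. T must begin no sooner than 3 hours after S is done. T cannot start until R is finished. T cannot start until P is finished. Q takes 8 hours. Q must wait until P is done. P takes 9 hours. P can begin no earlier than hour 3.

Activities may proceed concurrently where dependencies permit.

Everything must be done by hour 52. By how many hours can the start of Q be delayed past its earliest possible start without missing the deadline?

9

After its own release at hour 3, P can start at hour 3 and finishes at hour 12.
After P (finishes hour 12), Q can start at hour 12 and finishes at hour 20.

Working backward from the deadline:
U must finish by hour 52; it takes 5 hours, so it must start by 52 − 5 = hour 47.
Since U (must start by hour 47, minus 2-hour gap → hour 45) depends on it, T must finish by hour 45. Backing off its 2-hour duration gives a latest start of hour 43.
S feeds into T (must start by hour 43, minus 3-hour gap → hour 40); so S must finish by hour 40 and therefore start by hour 38.
For R: S (must start by hour 38); T (must start by hour 43). The most restrictive is hour 38; with an 8-hour duration, R must start by hour 30.
For Q: R (must start by hour 30, minus 1-hour gap → hour 29); S (must start by hour 38). The most restrictive is hour 29; with an 8-hour duration, Q must start by hour 21.
So Q can start as early as hour 12 and as late as hour 21, giving 21 − 12 = 9 hours of slack.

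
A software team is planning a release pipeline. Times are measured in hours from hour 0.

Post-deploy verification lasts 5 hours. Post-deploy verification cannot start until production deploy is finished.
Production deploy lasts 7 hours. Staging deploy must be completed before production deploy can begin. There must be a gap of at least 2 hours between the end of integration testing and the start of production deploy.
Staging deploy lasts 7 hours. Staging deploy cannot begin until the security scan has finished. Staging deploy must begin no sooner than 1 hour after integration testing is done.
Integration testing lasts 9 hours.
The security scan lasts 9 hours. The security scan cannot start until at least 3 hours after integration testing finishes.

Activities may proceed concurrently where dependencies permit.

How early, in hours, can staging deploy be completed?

Nothing blocks integration testing, so it runs from hour 0 to hour 9.
After integration testing (finishes hour 9, plus 3-hour gap → hour 12), the security scan can start at hour 12 and finishes at hour 21.
For staging deploy: the security scan (finishes hour 21); integration testing (finishes hour 9, plus 1-hour gap → hour 10). Taking the maximum gives a start of hour 21, and it finishes at 21 + 7 = hour 28.

28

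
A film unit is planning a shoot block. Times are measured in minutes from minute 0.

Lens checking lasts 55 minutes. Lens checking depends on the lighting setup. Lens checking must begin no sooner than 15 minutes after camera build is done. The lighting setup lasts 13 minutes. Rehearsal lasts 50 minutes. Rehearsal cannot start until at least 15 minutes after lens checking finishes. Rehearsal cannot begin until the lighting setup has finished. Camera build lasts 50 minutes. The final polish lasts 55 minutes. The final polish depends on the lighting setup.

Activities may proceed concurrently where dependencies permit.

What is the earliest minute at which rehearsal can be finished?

Camera build has no prerequisites, so it starts at minute 0 and finishes at minute 50.
Nothing blocks the lighting setup, so it runs from minute 0 to minute 13.
For lens checking: the lighting setup (finishes minute 13); camera build (finishes minute 50, plus 15-minute gap → minute 65). Taking the maximum gives a start of minute 65, and it finishes at 65 + 55 = minute 120.
Rehearsal needs all of lens checking (finishes minute 120, plus 15-minute gap → minute 135); the lighting setup (finishes minute 13). That puts its earliest start at minute 135; it finishes at 135 + 50 = minute 185.

185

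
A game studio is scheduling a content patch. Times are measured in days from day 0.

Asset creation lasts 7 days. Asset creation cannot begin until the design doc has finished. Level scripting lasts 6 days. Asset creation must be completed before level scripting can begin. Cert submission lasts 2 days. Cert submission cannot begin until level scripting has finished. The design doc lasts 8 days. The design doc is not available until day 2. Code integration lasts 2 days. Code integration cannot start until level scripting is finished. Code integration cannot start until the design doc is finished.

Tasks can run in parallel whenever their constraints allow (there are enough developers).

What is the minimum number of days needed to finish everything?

After its own release at day 2, the design doc can start at day 2 and finishes at day 10.
Asset creation waits on the design doc (finishes day 10), so it starts at day 10 and finishes at 10 + 7 = day 17.
Level scripting cannot begin until asset creation (finishes day 17). It runs from day 17 to 17 + 6 = day 23.
Cert submission cannot begin until level scripting (finishes day 23). It runs from day 23 to 23 + 2 = day 25.
Code integration cannot start until level scripting (finishes day 23); the design doc (finishes day 10). The controlling bound is day 23, so code integration finishes at 23 + 2 = day 25.
All tasks are finished once the last one completes. Finish times: The design doc at 10, Asset creation at 17, Level scripting at 23, Code integration at 25, Cert submission at 25. The latest is day 25.

25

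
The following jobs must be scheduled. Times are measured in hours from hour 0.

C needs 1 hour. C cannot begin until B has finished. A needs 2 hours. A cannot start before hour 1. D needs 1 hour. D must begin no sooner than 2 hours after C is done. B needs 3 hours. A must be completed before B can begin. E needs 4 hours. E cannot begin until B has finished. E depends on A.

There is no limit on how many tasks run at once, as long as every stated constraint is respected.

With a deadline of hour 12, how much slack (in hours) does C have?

2

A cannot begin until its own release at hour 1. It runs from hour 1 to 1 + 2 = hour 3.
After A (finishes hour 3), B can start at hour 3 and finishes at hour 6.
C cannot begin until B (finishes hour 6). It runs from hour 6 to 6 + 1 = hour 7.

Working backward from the deadline:
D has no dependents, so it just needs to finish by hour 12. Starting by 12 − 1 = hour 11 achieves that.
C has to be done before D (must start by hour 11, minus 2-hour gap → hour 9). That means finishing by hour 9, i.e. starting by 9 − 1 = hour 8.
So C can start as early as hour 6 and as late as hour 8, giving 8 − 6 = 2 hours of slack.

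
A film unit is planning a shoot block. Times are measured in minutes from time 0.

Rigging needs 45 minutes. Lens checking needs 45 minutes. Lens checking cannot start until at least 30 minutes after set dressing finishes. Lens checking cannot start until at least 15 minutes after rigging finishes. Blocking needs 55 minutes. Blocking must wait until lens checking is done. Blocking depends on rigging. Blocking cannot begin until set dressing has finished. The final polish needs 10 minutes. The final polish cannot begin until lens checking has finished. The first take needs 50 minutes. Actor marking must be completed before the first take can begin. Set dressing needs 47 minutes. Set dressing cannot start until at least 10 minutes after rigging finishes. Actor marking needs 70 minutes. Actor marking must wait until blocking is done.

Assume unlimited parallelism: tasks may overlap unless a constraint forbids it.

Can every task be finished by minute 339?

No

Rigging can start immediately at minute 0; it finishes at minute 45.
Set dressing waits on rigging (finishes minute 45, plus 10-minute gap → minute 55), so it starts at minute 55 and finishes at 55 + 47 = minute 102.
For lens checking: set dressing (finishes minute 102, plus 30-minute gap → minute 132); rigging (finishes minute 45, plus 15-minute gap → minute 60). Taking the maximum gives a start of minute 132, and it finishes at 132 + 45 = minute 177.
The final polish waits on lens checking (finishes minute 177), so it starts at minute 177 and finishes at 177 + 10 = minute 187.
Blocking has to wait for lens checking (finishes minute 177); rigging (finishes minute 45); set dressing (finishes minute 102). The latest of these is minute 177, so blocking runs minute 177 to 177 + 55 = minute 232.
Actor marking waits on blocking (finishes minute 232), so it starts at minute 232 and finishes at 232 + 70 = minute 302.
After actor marking (finishes minute 302), the first take can start at minute 302 and finishes at minute 352.
The earliest everything can be done is minute 352, which is after the deadline of 339, so it is not possible.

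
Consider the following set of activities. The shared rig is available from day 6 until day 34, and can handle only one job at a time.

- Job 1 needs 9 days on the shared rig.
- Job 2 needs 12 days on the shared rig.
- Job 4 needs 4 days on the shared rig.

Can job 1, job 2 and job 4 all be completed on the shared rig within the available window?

Yes

The shared rig window is 34 − 6 = 28 days.
Running back to back, the jobs need 9 + 12 + 4 = 25 days on the shared rig.
Since 25 ≤ 28, they fit within the window.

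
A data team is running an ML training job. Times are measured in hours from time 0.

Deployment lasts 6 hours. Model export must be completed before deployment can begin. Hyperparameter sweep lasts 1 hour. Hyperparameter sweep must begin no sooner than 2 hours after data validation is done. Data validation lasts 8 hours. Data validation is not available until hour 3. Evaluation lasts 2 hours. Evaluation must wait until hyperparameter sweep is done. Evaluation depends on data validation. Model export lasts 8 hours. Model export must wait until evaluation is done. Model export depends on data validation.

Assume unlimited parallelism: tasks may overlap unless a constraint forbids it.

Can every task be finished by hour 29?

No

After its own release at hour 3, data validation can start at hour 3 and finishes at hour 11.
Hyperparameter sweep cannot begin until data validation (finishes hour 11, plus 2-hour gap → hour 13). It runs from hour 13 to 13 + 1 = hour 14.
Evaluation needs all of hyperparameter sweep (finishes hour 14); data validation (finishes hour 11). That puts its earliest start at hour 14; it finishes at 14 + 2 = hour 16.
For model export: evaluation (finishes hour 16); data validation (finishes hour 11). Taking the maximum gives a start of hour 16, and it finishes at 16 + 8 = hour 24.
Deployment waits on model export (finishes hour 24), so it starts at hour 24 and finishes at 24 + 6 = hour 30.
The earliest everything can be done is hour 30, which is after the deadline of 29, so it is not possible.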